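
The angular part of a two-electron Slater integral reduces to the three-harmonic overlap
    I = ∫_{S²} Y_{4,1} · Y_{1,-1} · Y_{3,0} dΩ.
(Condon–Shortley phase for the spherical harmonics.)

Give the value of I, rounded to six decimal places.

Checks pass: Σm=0; 8 even; l₃=3∈[3,5].
(2·4+1)(2·1+1)(2·3+1) = 189
Δ: 2! 6! 0! / 9! → 1/252
sum: t=1:−1/36 = -1/36
3j²(4 1 3; 0 0 0) = Δ·Π!·Σ² = 4/63  (sign +1)
sum: t=0:+1/72 = 1/72
3j²(4 1 3; 1 -1 0) = Δ·Π!·Σ² = 5/126  (sign -1)
combine: 4πI² = 189·4/63·5/126 = 10/21
take √, sign -1: I = -0.19466390

-0.194664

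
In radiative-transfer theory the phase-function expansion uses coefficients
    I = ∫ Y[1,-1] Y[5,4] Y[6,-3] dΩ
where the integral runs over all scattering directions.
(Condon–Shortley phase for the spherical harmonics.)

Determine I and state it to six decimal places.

-0.070770

m-sum 0 ✓  L=12 even ✓  4≤6≤6 ✓
Π(2lᵢ+1) = 3×11×13 = 429
triangle coeff Δ(1,5,6) = 1/858
Σ_t [0,0]: t=0:+1/14400 = 1/14400
(3j)²=6/143 [(1 5 6; 0 0 0)], sign=+1
Σ_t [0,0]: t=0:+1/725760 = 1/725760
(3j)²=1/286 [(1 5 6; -1 4 -3)], sign=-1
⇒ 4πI² = 9/143
I = (-1)√(9/143/(4π)) = -0.07076985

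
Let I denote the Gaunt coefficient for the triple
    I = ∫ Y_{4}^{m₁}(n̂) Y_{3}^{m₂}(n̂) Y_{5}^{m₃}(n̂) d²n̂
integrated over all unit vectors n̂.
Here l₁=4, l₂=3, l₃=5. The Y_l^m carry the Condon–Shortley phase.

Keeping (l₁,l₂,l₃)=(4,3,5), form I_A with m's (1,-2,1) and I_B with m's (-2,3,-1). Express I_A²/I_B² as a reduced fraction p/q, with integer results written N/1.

Same 4,3,5: normalisation and zero-m 3j drop out of the ratio.
A: Δ: 2! 6! 4! / 13! → 1/180180; sum: t=0:+1/432 t=1:−1/1152 = 5/3456; 3j²(4 3 5; 1 -2 1) = Δ·Π!·Σ² = 625/36036  (sign +1)
B: Δ: 2! 6! 4! / 13! → 1/180180; sum: t=2:+1/2304 = 1/2304; 3j²(4 3 5; -2 3 -1) = Δ·Π!·Σ² = 75/4004  (sign +1)
I_A²/I_B² = (625/36036)/(75/4004) = 25/27

25/27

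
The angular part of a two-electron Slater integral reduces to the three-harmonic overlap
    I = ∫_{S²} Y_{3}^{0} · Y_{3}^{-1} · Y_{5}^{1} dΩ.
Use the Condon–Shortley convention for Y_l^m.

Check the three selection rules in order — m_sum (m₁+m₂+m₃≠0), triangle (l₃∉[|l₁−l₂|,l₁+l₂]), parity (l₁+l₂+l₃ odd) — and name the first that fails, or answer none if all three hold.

parity

azimuthal sum: 0 − 1 + 1 = 0  ✓
0 ≤ 5 ≤ 6 (triangle on l)  ✓
L = 3 + 3 + 5 = 11 (odd)  ✗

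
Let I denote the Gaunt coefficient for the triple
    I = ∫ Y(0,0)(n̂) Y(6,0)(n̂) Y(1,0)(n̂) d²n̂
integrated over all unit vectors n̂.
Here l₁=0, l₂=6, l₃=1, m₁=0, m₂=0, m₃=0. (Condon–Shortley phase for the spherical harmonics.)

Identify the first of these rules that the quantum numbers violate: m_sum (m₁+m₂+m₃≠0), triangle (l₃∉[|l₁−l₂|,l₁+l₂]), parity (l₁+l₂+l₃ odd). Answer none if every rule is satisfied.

triangle

Σmᵢ = 0  ✓
l₃∈[|l₁−l₂|,l₁+l₂]=[6,6], have l₃=1  ✗
Σlᵢ = 7 ⇒ odd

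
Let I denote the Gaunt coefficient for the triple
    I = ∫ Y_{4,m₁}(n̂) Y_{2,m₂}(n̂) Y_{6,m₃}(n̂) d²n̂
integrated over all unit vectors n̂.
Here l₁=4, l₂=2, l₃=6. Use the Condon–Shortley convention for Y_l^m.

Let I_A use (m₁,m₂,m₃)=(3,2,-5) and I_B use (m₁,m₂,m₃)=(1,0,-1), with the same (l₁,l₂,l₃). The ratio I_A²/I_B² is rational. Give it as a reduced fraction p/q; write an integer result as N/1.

l's match ⇒ only the (l;m) 3-j factors differ between A and B.
A: triangle coeff Δ(4,2,6) = 1/6435; Σ_t [0,0]: t=0:+1/120960 = 1/120960; (3j)²=2/39 [(4 2 6; 3 2 -5)], sign=-1
B: triangle coeff Δ(4,2,6) = 1/6435; Σ_t [0,0]: t=0:+1/2880 = 1/2880; (3j)²=14/429 [(4 2 6; 1 0 -1)], sign=-1
I_A²/I_B² = (2/39)/(14/429) = 11/7

11/7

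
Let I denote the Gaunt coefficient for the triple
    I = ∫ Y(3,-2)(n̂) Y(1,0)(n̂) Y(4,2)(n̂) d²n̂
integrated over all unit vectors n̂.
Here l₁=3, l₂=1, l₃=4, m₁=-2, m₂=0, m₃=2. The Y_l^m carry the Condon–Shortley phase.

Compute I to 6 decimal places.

0.213244

m-sum 0 ✓  L=8 even ✓  2≤4≤4 ✓
Π(2lᵢ+1) = 7×3×9 = 189
triangle coeff Δ(3,1,4) = 1/252
Σ_t [0,0]: t=0:+1/36 = 1/36
(3j)²=4/63 [(3 1 4; 0 0 0)], sign=+1
Σ_t [0,0]: t=0:+1/120 = 1/120
(3j)²=1/21 [(3 1 4; -2 0 2)], sign=+1
⇒ 4πI² = 4/7
I = (+1)√(4/7/(4π)) = 0.21324362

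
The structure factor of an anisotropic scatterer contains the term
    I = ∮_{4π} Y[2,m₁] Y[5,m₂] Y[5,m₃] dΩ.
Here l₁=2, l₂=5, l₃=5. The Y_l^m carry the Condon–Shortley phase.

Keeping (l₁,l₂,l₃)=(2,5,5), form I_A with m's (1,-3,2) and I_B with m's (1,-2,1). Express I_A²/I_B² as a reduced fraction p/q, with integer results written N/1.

l's match ⇒ only the (l;m) 3-j factors differ between A and B.
A: triangle coeff Δ(2,5,5) = 1/38610; Σ_t [0,1]: t=0:+1/2880 t=1:−1/10080 = 1/4032; (3j)²=10/429 [(2 5 5; 1 -3 2)], sign=-1
B: triangle coeff Δ(2,5,5) = 1/38610; Σ_t [0,1]: t=0:+1/1440 t=1:−1/2880 = 1/2880; (3j)²=7/715 [(2 5 5; 1 -2 1)], sign=+1
I_A²/I_B² = (10/429)/(7/715) = 50/21

50/21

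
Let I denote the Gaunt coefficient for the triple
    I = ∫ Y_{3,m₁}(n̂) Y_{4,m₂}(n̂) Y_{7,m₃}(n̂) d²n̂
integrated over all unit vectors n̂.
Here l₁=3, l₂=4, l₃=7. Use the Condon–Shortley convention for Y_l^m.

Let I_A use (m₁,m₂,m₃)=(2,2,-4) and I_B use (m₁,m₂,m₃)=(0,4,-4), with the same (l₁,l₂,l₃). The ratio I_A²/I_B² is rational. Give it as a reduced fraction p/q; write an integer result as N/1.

42/5

Shared (l₁,l₂,l₃)=(3,4,7): N and (l;000)² cancel in I_A²/I_B².
A: Δ = 0!·6!·8!/15! = 1/45045; Racah Σ t=0..0: t=0:+1/172800 = 1/172800; ⇒ 3j(3 4 7; 2 2 -4)² = 2/65, sgn -1
B: Δ = 0!·6!·8!/15! = 1/45045; Racah Σ t=0..0: t=0:+1/1451520 = 1/1451520; ⇒ 3j(3 4 7; 0 4 -4)² = 1/273, sgn -1
I_A²/I_B² = (2/65)/(1/273) = 42/5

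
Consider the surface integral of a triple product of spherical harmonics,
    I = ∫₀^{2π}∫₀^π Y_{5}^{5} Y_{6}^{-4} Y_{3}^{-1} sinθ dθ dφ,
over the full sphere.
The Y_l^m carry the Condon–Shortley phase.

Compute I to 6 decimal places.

Checks pass: Σm=0; 14 even; l₃=3∈[1,11].
(2·5+1)(2·6+1)(2·3+1) = 1001
Δ: 8! 2! 4! / 15! → 1/675675
sum: t=3:−1/8640 t=4:+1/2304 t=5:−1/8640 = 7/34560
3j²(5 6 3; 0 0 0) = Δ·Π!·Σ² = 7/429  (sign -1)
sum: t=0:+1/322560 = 1/322560
3j²(5 6 3; 5 -4 -1) = Δ·Π!·Σ² = 18/1001  (sign +1)
combine: 4πI² = 1001·7/429·18/1001 = 42/143
take √, sign -1: I = -0.15288036

-0.152880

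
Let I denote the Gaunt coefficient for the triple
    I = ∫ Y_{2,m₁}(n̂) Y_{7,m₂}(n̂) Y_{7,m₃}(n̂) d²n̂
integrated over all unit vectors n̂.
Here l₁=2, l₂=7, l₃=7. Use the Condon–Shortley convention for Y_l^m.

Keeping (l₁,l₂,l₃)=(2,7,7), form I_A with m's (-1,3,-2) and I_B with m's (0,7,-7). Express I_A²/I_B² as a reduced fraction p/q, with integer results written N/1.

l's match ⇒ only the (l;m) 3-j factors differ between A and B.
A: triangle coeff Δ(2,7,7) = 1/185640; Σ_t [1,2]: t=1:−1/4354560 t=2:+1/1935360 = 1/3483648; (3j)²=125/12376 [(2 7 7; -1 3 -2)], sign=-1
B: triangle coeff Δ(2,7,7) = 1/185640; Σ_t [2,2]: t=2:+1/1916006400 = 1/1916006400; (3j)²=91/2040 [(2 7 7; 0 7 -7)], sign=+1
I_A²/I_B² = (125/12376)/(91/2040) = 1875/8281

1875/8281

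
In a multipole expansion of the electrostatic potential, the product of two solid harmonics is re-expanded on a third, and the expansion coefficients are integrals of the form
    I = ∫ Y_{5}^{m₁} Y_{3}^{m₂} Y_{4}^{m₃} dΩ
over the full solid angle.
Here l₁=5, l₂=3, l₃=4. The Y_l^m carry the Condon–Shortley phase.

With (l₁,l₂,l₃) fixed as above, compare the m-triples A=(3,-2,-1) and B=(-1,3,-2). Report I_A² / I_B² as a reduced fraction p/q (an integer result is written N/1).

14/225

Same 5,3,4: normalisation and zero-m 3j drop out of the ratio.
A: Δ: 4! 6! 2! / 13! → 1/180180; sum: t=0:+1/1152 t=1:−1/1440 = 1/5760; 3j²(5 3 4; 3 -2 -1) = Δ·Π!·Σ² = 1/858  (sign -1)
B: Δ: 4! 6! 2! / 13! → 1/180180; sum: t=4:+1/2304 = 1/2304; 3j²(5 3 4; -1 3 -2) = Δ·Π!·Σ² = 75/4004  (sign +1)
I_A²/I_B² = (1/858)/(75/4004) = 14/225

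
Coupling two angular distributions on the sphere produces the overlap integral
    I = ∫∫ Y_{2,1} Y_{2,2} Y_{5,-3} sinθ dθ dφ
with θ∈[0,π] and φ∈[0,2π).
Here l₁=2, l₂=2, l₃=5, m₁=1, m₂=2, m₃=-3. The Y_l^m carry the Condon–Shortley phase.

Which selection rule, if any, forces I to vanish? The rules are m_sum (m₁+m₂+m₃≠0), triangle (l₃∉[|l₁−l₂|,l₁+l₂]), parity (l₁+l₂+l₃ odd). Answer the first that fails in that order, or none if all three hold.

azimuthal sum: 1 + 2 − 3 = 0  ✓
0 ≤ 5 ≤ 4 (triangle on l)  ✗
L = 2 + 2 + 5 = 9 (odd)

triangle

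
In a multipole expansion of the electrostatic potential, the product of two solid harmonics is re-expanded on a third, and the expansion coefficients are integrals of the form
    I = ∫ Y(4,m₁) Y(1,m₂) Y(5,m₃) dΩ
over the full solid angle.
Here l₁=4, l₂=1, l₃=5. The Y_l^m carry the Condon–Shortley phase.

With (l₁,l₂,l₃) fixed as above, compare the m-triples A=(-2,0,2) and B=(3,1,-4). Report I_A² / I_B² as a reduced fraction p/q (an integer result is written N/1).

7/12

Same 4,1,5: normalisation and zero-m 3j drop out of the ratio.
A: Δ: 0! 8! 2! / 11! → 1/495; sum: t=0:+1/1440 = 1/1440; 3j²(4 1 5; -2 0 2) = Δ·Π!·Σ² = 7/165  (sign -1)
B: Δ: 0! 8! 2! / 11! → 1/495; sum: t=0:+1/10080 = 1/10080; 3j²(4 1 5; 3 1 -4) = Δ·Π!·Σ² = 4/55  (sign -1)
I_A²/I_B² = (7/165)/(4/55) = 7/12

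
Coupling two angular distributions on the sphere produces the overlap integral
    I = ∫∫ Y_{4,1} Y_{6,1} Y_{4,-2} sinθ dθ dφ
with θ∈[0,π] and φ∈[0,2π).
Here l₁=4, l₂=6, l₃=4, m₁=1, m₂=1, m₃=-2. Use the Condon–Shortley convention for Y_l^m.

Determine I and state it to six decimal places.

0.097783

m-sum 0 ✓  L=14 even ✓  2≤4≤10 ✓
Π(2lᵢ+1) = 9×13×9 = 1053
triangle coeff Δ(4,6,4) = 1/1261260
Σ_t [2,4]: t=2:+1/4608 t=3:−1/1296 t=4:+1/4608 = -7/20736
(3j)²=20/1287 [(4 6 4; 0 0 0)], sign=-1
Σ_t [1,3]: t=1:−1/172800 t=2:+1/5760 t=3:−1/3456 = -7/57600
(3j)²=21/2860 [(4 6 4; 1 1 -2)], sign=-1
⇒ 4πI² = 189/1573
I = (+1)√(189/1573/(4π)) = 0.09778261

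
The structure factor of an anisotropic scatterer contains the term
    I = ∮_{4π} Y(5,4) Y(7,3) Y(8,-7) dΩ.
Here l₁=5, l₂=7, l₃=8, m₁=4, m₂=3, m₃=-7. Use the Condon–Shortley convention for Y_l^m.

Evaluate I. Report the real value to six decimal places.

0.161070

Checks pass: Σm=0; 20 even; l₃=8∈[2,12].
(2·5+1)(2·7+1)(2·8+1) = 2805
Δ: 4! 6! 10! / 21! → 1/814773960
sum: t=0:+1/87091200 t=1:−1/4976640 t=2:+1/2073600 t=3:−1/4976640 t=4:+1/87091200 = 1/9676800
3j²(5 7 8; 0 0 0) = Δ·Π!·Σ² = 360/46189  (sign +1)
sum: t=0:+1/10450944000 t=1:−1/1567641600 = -17/31352832000
3j²(5 7 8; 4 3 -7) = Δ·Π!·Σ² = 17/1140  (sign +1)
combine: 4πI² = 2805·360/46189·17/1140 = 1530/4693
take √, sign +1: I = 0.16107031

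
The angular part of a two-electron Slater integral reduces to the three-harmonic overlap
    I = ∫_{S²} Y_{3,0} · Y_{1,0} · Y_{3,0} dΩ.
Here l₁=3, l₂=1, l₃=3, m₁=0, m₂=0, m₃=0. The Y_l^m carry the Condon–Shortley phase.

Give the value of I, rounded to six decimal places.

0.000000

Σlᵢ=7 odd — θ-integrand is odd under cosθ→−cosθ; I=0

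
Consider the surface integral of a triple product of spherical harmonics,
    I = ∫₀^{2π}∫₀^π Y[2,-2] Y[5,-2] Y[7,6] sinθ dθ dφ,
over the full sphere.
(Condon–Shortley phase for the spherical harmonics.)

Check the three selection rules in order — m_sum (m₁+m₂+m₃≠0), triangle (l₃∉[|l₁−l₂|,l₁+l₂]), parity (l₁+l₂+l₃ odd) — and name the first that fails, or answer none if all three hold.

azimuthal sum: -2 − 2 + 6 = 2  ✗
3 ≤ 7 ≤ 7 (triangle on l)
L = 2 + 5 + 7 = 14 (even)

m_sum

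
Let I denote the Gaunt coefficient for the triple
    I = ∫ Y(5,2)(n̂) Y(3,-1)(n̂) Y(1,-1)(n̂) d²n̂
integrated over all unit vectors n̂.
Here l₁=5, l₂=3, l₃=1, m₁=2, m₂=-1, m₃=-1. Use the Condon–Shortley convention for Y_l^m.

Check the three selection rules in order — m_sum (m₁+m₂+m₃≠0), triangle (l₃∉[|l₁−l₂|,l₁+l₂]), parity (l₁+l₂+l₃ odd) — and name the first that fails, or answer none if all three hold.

azimuthal sum: 2 − 1 − 1 = 0  ✓
2 ≤ 1 ≤ 8 (triangle on l)  ✗
L = 5 + 3 + 1 = 9 (odd)

triangle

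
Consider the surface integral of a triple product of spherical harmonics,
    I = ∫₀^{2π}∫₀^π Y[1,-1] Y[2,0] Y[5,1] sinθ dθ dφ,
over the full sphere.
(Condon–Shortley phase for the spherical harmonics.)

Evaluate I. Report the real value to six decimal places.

l₃=5 ∉ [1,3] — triangle fails ⇒ I = 0

0.000000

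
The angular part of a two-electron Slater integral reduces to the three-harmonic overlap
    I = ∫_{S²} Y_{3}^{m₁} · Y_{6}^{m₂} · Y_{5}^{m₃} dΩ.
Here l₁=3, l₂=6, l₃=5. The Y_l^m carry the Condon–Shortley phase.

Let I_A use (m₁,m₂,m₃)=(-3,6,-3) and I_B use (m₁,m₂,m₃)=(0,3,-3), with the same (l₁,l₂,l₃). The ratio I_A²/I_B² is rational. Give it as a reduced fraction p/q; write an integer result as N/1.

Same 3,6,5: normalisation and zero-m 3j drop out of the ratio.
A: Δ: 4! 2! 8! / 15! → 1/675675; sum: t=4:+1/1935360 = 1/1935360; 3j²(3 6 5; -3 6 -3) = Δ·Π!·Σ² = 1/91  (sign +1)
B: Δ: 4! 2! 8! / 15! → 1/675675; sum: t=1:−1/483840 t=2:+1/20160 t=3:−1/17280 = -1/96768; 3j²(3 6 5; 0 3 -3) = Δ·Π!·Σ² = 1/1001  (sign -1)
I_A²/I_B² = (1/91)/(1/1001) = 11/1

11/1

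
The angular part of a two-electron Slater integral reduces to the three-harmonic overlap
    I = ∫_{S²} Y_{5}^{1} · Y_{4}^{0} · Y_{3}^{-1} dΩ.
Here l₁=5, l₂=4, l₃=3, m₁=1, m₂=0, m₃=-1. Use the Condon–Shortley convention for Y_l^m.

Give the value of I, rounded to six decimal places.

Rules hold: Σm=0, L=12 even, 1≤3≤9.
N = 11·9·7 = 693
Δ = 6!·4!·2!/13! = 1/180180
Racah Σ t=2..4: t=2:+1/576 t=3:−1/144 t=4:+1/576 = -1/288
⇒ 3j(5 4 3; 0 0 0)² = 20/1001, sgn +1
Racah Σ t=2..4: t=2:+1/384 t=3:−1/216 t=4:+1/2304 = -11/6912
⇒ 3j(5 4 3; 1 0 -1)² = 11/1638, sgn -1
4πI² = N·(3j₀)²·(3jₘ)² = 110/1183
I = -1·√(0.0929839/4π) = -0.08601992

-0.086020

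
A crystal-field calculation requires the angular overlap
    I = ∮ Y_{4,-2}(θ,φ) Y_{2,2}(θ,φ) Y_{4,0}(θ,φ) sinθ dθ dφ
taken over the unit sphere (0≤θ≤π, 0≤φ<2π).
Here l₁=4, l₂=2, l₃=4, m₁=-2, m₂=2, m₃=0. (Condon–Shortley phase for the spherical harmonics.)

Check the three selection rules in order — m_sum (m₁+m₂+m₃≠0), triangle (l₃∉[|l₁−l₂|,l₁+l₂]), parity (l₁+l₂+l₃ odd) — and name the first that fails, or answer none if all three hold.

m₁+m₂+m₃ = -2 + 2 + 0 = 0  ✓
triangle: |4−2|=2 ≤ l₃=4 ≤ 4+2=6  ✓
parity: l₁+l₂+l₃ = 10 is even  ✓

none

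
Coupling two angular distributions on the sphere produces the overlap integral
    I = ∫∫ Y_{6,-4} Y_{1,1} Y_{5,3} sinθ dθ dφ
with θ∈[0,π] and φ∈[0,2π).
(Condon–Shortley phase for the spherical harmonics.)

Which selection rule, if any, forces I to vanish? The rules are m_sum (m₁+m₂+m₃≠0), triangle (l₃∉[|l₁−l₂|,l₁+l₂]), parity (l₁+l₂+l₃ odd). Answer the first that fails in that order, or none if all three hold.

Σmᵢ = 0  ✓
l₃∈[|l₁−l₂|,l₁+l₂]=[5,7], have l₃=5  ✓
Σlᵢ = 12 ⇒ even  ✓

none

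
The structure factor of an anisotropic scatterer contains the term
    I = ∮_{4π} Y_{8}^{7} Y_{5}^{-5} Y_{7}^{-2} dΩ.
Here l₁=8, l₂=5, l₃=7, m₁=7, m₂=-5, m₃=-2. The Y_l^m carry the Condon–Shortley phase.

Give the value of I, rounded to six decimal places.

-0.105931

Checks pass: Σm=0; 20 even; l₃=7∈[3,13].
(2·8+1)(2·5+1)(2·7+1) = 2805
Δ: 6! 10! 4! / 21! → 1/814773960
sum: t=1:−1/87091200 t=2:+1/4976640 t=3:−1/2073600 t=4:+1/4976640 t=5:−1/87091200 = -1/9676800
3j²(8 5 7; 0 0 0) = Δ·Π!·Σ² = 360/46189  (sign +1)
sum: t=0:+1/6270566400 = 1/6270566400
3j²(8 5 7; 7 -5 -2) = Δ·Π!·Σ² = 25/3876  (sign -1)
combine: 4πI² = 2805·360/46189·25/3876 = 11250/79781
take √, sign -1: I = -0.10593064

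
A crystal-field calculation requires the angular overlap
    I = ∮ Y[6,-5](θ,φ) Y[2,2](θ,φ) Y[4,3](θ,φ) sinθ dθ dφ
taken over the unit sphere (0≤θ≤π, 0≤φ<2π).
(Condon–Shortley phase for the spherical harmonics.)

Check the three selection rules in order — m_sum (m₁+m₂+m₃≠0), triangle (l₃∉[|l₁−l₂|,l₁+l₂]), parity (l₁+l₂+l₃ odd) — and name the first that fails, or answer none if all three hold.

none

m₁+m₂+m₃ = -5 + 2 + 3 = 0  ✓
triangle: |6−2|=4 ≤ l₃=4 ≤ 6+2=8  ✓
parity: l₁+l₂+l₃ = 12 is even  ✓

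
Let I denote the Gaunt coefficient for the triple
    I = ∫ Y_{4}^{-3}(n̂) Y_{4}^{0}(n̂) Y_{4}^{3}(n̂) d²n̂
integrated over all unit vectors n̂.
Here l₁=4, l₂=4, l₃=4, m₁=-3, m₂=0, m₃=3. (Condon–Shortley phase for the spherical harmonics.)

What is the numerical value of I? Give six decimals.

Checks pass: Σm=0; 12 even; l₃=4∈[0,8].
(2·4+1)(2·4+1)(2·4+1) = 729
Δ: 4! 4! 4! / 13! → 1/450450
sum: t=0:+1/13824 t=1:−1/216 t=2:+1/64 t=3:−1/216 t=4:+1/13824 = 5/768
3j²(4 4 4; 0 0 0) = Δ·Π!·Σ² = 18/1001  (sign +1)
sum: t=3:−1/864 t=4:+1/3456 = -1/1152
3j²(4 4 4; -3 0 3) = Δ·Π!·Σ² = 7/286  (sign +1)
combine: 4πI² = 729·18/1001·7/286 = 6561/20449
take √, sign +1: I = 0.15978796

0.159788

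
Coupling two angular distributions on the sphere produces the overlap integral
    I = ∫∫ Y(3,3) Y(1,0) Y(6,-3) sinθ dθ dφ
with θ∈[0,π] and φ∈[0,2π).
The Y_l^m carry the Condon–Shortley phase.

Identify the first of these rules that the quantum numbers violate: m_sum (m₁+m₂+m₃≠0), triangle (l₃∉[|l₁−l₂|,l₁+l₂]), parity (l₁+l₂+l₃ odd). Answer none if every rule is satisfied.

triangle

azimuthal sum: 3 + 0 − 3 = 0  ✓
2 ≤ 6 ≤ 4 (triangle on l)  ✗
L = 3 + 1 + 6 = 10 (even)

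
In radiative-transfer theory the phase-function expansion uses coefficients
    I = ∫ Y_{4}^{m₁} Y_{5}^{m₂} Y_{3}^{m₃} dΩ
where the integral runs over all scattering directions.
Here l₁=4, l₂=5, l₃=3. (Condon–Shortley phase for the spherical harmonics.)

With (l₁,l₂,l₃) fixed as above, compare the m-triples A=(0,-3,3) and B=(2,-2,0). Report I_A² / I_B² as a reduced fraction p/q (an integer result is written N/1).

Shared (l₁,l₂,l₃)=(4,5,3): N and (l;000)² cancel in I_A²/I_B².
A: Δ = 6!·2!·4!/13! = 1/180180; Racah Σ t=2..2: t=2:+1/2304 = 1/2304; ⇒ 3j(4 5 3; 0 -3 3)² = 5/143, sgn +1
B: Δ = 6!·2!·4!/13! = 1/180180; Racah Σ t=0..2: t=0:+1/8640 t=1:−1/480 t=2:+1/576 = -1/4320; ⇒ 3j(4 5 3; 2 -2 0)² = 1/2145, sgn +1
I_A²/I_B² = (5/143)/(1/2145) = 75/1

75/1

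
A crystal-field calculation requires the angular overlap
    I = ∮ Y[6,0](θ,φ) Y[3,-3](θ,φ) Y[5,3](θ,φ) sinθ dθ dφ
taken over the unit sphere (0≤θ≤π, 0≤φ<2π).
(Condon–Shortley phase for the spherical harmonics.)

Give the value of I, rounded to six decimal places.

Rules hold: Σm=0, L=14 even, 3≤5≤9.
N = 13·7·11 = 1001
Δ = 4!·8!·2!/15! = 1/675675
Racah Σ t=1..3: t=1:−1/8640 t=2:+1/2304 t=3:−1/8640 = 7/34560
⇒ 3j(6 3 5; 0 0 0)² = 7/429, sgn -1
Racah Σ t=0..0: t=0:+1/69120 = 1/69120
⇒ 3j(6 3 5; 0 -3 3)² = 4/429, sgn +1
4πI² = N·(3j₀)²·(3jₘ)² = 196/1287
I = -1·√(0.152292/4π) = -0.11008644

-0.110086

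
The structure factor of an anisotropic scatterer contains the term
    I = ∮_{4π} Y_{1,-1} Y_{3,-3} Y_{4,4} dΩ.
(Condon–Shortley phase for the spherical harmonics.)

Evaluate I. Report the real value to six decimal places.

Checks pass: Σm=0; 8 even; l₃=4∈[2,4].
(2·1+1)(2·3+1)(2·4+1) = 189
Δ: 0! 2! 6! / 9! → 1/252
sum: t=0:+1/36 = 1/36
3j²(1 3 4; 0 0 0) = Δ·Π!·Σ² = 4/63  (sign +1)
sum: t=0:+1/1440 = 1/1440
3j²(1 3 4; -1 -3 4) = Δ·Π!·Σ² = 1/9  (sign +1)
combine: 4πI² = 189·4/63·1/9 = 4/3
take √, sign +1: I = 0.32573501

0.325735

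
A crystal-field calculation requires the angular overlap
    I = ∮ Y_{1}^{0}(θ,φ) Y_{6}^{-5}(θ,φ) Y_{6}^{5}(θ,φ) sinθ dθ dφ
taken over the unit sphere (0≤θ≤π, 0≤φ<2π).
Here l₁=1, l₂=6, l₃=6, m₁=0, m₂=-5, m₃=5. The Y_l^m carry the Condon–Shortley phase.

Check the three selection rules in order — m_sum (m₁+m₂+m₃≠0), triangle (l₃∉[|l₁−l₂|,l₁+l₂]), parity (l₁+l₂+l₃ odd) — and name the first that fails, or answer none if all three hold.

parity

azimuthal sum: 0 − 5 + 5 = 0  ✓
5 ≤ 6 ≤ 7 (triangle on l)  ✓
L = 1 + 6 + 6 = 13 (odd)  ✗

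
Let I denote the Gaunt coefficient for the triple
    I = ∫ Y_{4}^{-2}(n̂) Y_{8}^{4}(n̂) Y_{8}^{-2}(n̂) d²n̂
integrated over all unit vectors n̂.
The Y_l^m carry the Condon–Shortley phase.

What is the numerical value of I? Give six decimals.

m-sum 0 ✓  L=20 even ✓  4≤8≤12 ✓
Π(2lᵢ+1) = 9×17×17 = 2601
triangle coeff Δ(4,8,8) = 1/185175900
Σ_t [0,4]: t=0:+1/557383680 t=1:−1/21772800 t=2:+1/8294400 t=3:−1/21772800 t=4:+1/557383680 = 1/30965760
(3j)²=36/4199 [(4 8 8; 0 0 0)], sign=+1
Σ_t [2,4]: t=2:+1/696729600 t=3:−1/78382080 t=4:+1/92897280 = -1/1791590400
(3j)²=11/151164 [(4 8 8; -2 4 -2)], sign=-1
⇒ 4πI² = 99/61009
I = (-1)√(99/61009/(4π)) = -0.01136359

-0.011364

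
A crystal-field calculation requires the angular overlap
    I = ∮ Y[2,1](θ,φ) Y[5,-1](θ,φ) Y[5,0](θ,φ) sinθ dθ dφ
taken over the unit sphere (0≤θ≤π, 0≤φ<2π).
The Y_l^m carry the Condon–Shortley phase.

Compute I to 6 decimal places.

-0.036166

m-sum 0 ✓  L=12 even ✓  3≤5≤7 ✓
Π(2lᵢ+1) = 5×11×11 = 605
triangle coeff Δ(2,5,5) = 1/38610
Σ_t [0,2]: t=0:+1/2880 t=1:−1/576 t=2:+1/2880 = -1/960
(3j)²=10/429 [(2 5 5; 0 0 0)], sign=+1
Σ_t [0,1]: t=0:+1/1152 t=1:−1/1440 = 1/5760
(3j)²=1/858 [(2 5 5; 1 -1 0)], sign=-1
⇒ 4πI² = 25/1521
I = (-1)√(25/1521/(4π)) = -0.03616600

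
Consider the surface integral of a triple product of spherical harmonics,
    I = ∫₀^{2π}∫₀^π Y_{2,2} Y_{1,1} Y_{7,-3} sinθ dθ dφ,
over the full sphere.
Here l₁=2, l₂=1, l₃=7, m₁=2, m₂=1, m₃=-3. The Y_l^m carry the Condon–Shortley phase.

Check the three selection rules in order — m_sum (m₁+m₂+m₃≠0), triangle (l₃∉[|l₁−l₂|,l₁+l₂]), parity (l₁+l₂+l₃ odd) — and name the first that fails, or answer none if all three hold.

triangle

m₁+m₂+m₃ = 2 + 1 − 3 = 0  ✓
triangle: |2−1|=1 ≤ l₃=7 ≤ 2+1=3  ✗
parity: l₁+l₂+l₃ = 10 is even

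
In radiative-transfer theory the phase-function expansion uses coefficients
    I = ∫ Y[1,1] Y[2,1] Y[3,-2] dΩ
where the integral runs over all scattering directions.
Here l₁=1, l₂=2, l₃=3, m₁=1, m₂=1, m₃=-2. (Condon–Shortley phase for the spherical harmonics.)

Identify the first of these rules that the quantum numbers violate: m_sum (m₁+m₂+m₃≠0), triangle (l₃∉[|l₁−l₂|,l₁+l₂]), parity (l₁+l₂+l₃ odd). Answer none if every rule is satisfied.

azimuthal sum: 1 + 1 − 2 = 0  ✓
1 ≤ 3 ≤ 3 (triangle on l)  ✓
L = 1 + 2 + 3 = 6 (even)  ✓

none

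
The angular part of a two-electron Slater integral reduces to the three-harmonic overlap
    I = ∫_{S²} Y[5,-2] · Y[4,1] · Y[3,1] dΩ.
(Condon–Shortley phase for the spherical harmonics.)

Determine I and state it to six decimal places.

0.148044

Checks pass: Σm=0; 12 even; l₃=3∈[1,9].
(2·5+1)(2·4+1)(2·3+1) = 693
Δ: 6! 4! 2! / 13! → 1/180180
sum: t=2:+1/576 t=3:−1/144 t=4:+1/576 = -1/288
3j²(5 4 3; 0 0 0) = Δ·Π!·Σ² = 20/1001  (sign +1)
sum: t=3:−1/1728 t=4:+1/288 t=5:−1/960 = 1/540
3j²(5 4 3; -2 1 1) = Δ·Π!·Σ² = 128/6435  (sign +1)
combine: 4πI² = 693·20/1001·128/6435 = 512/1859
take √, sign +1: I = 0.14804384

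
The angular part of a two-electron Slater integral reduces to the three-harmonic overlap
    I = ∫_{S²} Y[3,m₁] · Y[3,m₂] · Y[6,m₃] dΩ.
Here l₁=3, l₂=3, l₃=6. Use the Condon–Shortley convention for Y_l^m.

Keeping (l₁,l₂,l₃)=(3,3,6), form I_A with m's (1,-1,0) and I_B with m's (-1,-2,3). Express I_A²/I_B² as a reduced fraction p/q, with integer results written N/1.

25/42

Same 3,3,6: normalisation and zero-m 3j drop out of the ratio.
A: Δ: 0! 6! 6! / 13! → 1/12012; sum: t=0:+1/2304 = 1/2304; 3j²(3 3 6; 1 -1 0) = Δ·Π!·Σ² = 75/4004  (sign +1)
B: Δ: 0! 6! 6! / 13! → 1/12012; sum: t=0:+1/5760 = 1/5760; 3j²(3 3 6; -1 -2 3) = Δ·Π!·Σ² = 9/286  (sign -1)
I_A²/I_B² = (75/4004)/(9/286) = 25/42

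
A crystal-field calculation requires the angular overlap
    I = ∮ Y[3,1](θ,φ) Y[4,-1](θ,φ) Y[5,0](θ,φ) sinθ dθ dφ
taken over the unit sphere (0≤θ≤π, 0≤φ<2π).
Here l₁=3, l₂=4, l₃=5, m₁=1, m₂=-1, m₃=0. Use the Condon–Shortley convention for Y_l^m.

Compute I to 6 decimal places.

m-sum 0 ✓  L=12 even ✓  1≤5≤7 ✓
Π(2lᵢ+1) = 7×9×11 = 693
triangle coeff Δ(3,4,5) = 1/180180
Σ_t [0,2]: t=0:+1/576 t=1:−1/144 t=2:+1/576 = -1/288
(3j)²=20/1001 [(3 4 5; 0 0 0)], sign=+1
Σ_t [0,2]: t=0:+1/288 t=1:−1/288 t=2:+1/5760 = 1/5760
(3j)²=1/12012 [(3 4 5; 1 -1 0)], sign=-1
⇒ 4πI² = 15/13013
I = (-1)√(15/13013/(4π)) = -0.00957750

-0.009577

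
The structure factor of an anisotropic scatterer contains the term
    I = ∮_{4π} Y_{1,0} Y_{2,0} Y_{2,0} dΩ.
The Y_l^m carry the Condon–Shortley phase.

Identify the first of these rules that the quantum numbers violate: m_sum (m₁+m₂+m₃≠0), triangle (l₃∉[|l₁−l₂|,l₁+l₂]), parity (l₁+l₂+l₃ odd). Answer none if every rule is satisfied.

azimuthal sum: 0 + 0 + 0 = 0  ✓
1 ≤ 2 ≤ 3 (triangle on l)  ✓
L = 1 + 2 + 2 = 5 (odd)  ✗

parity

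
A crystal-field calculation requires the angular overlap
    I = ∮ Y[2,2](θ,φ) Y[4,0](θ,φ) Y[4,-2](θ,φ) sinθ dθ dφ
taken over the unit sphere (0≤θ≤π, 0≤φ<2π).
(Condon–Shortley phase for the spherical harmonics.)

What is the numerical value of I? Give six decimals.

m-sum 0 ✓  L=10 even ✓  2≤4≤6 ✓
Π(2lᵢ+1) = 5×9×9 = 405
triangle coeff Δ(2,4,4) = 1/13860
Σ_t [0,2]: t=0:+1/192 t=1:−1/36 t=2:+1/192 = -5/288
(3j)²=20/693 [(2 4 4; 0 0 0)], sign=-1
Σ_t [0,0]: t=0:+1/192 = 1/192
(3j)²=3/77 [(2 4 4; 2 0 -2)], sign=+1
⇒ 4πI² = 2700/5929
I = (-1)√(2700/5929/(4π)) = -0.19036462

-0.190365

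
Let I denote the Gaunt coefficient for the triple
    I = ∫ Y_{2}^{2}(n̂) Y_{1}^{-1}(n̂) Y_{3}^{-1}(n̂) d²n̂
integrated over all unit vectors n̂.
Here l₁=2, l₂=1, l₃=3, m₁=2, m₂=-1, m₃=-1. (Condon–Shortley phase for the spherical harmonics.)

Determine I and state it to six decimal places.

Rules hold: Σm=0, L=6 even, 1≤3≤3.
N = 5·3·7 = 105
Δ = 0!·4!·2!/7! = 1/105
Racah Σ t=0..0: t=0:+1/4 = 1/4
⇒ 3j(2 1 3; 0 0 0)² = 3/35, sgn -1
Racah Σ t=0..0: t=0:+1/48 = 1/48
⇒ 3j(2 1 3; 2 -1 -1)² = 1/105, sgn +1
4πI² = N·(3j₀)²·(3jₘ)² = 3/35
I = -1·√(0.0857143/4π) = -0.08258890

-0.082589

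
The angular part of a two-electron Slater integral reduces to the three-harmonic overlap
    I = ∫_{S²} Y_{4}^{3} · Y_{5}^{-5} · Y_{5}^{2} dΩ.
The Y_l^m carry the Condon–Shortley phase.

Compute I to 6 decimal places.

Rules hold: Σm=0, L=14 even, 1≤5≤9.
N = 9·11·11 = 1089
Δ = 4!·4!·6!/15! = 1/3153150
Racah Σ t=0..4: t=0:+1/69120 t=1:−1/1728 t=2:+1/576 t=3:−1/1728 t=4:+1/69120 = 7/11520
⇒ 3j(4 5 5; 0 0 0)² = 2/143, sgn -1
Racah Σ t=0..0: t=0:+1/103680 = 1/103680
⇒ 3j(4 5 5; 3 -5 2)² = 7/429, sgn -1
4πI² = N·(3j₀)²·(3jₘ)² = 42/169
I = +1·√(0.248521/4π) = 0.14062948

0.140629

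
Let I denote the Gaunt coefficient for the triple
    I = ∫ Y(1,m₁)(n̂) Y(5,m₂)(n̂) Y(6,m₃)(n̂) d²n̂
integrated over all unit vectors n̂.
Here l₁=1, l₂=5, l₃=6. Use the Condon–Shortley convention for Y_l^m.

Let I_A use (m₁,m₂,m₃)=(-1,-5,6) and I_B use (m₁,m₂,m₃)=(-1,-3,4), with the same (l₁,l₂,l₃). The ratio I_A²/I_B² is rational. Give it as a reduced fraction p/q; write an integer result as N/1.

22/15

Same 1,5,6: normalisation and zero-m 3j drop out of the ratio.
A: Δ: 0! 2! 10! / 13! → 1/858; sum: t=0:+1/7257600 = 1/7257600; 3j²(1 5 6; -1 -5 6) = Δ·Π!·Σ² = 1/13  (sign +1)
B: Δ: 0! 2! 10! / 13! → 1/858; sum: t=0:+1/161280 = 1/161280; 3j²(1 5 6; -1 -3 4) = Δ·Π!·Σ² = 15/286  (sign +1)
I_A²/I_B² = (1/13)/(15/286) = 22/15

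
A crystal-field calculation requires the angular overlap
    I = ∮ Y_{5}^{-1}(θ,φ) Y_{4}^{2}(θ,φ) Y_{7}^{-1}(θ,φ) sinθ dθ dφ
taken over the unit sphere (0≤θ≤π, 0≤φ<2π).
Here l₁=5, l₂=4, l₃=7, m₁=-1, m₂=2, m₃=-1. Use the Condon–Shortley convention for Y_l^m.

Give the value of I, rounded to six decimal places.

Rules hold: Σm=0, L=16 even, 1≤7≤9.
N = 11·9·15 = 1485
Δ = 2!·8!·6!/17! = 1/6126120
Racah Σ t=0..2: t=0:+1/69120 t=1:−1/20736 t=2:+1/69120 = -1/51840
⇒ 3j(5 4 7; 0 0 0)² = 280/21879, sgn +1
Racah Σ t=0..2: t=0:+1/2073600 t=1:−1/86400 t=2:+1/55296 = 29/4147200
⇒ 3j(5 4 7; -1 2 -1)² = 841/145860, sgn +1
4πI² = N·(3j₀)²·(3jₘ)² = 58870/537251
I = +1·√(0.109576/4π) = 0.09337991

0.093380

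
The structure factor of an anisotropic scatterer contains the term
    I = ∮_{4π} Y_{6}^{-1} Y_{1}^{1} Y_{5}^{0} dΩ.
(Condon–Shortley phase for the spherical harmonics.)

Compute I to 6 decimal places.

Checks pass: Σm=0; 12 even; l₃=5∈[5,7].
(2·6+1)(2·1+1)(2·5+1) = 429
Δ: 2! 10! 0! / 13! → 1/858
sum: t=1:−1/14400 = -1/14400
3j²(6 1 5; 0 0 0) = Δ·Π!·Σ² = 6/143  (sign +1)
sum: t=2:+1/28800 = 1/28800
3j²(6 1 5; -1 1 0) = Δ·Π!·Σ² = 7/286  (sign -1)
combine: 4πI² = 429·6/143·7/286 = 63/143
take √, sign -1: I = -0.18723944

-0.187239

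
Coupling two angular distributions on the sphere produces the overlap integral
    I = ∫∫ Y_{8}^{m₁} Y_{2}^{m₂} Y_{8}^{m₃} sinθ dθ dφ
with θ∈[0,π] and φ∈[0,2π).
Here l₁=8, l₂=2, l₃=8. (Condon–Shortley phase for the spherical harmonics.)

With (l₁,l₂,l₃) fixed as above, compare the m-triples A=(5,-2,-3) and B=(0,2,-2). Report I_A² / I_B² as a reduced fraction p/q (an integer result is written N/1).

13/21

Shared (l₁,l₂,l₃)=(8,2,8): N and (l;000)² cancel in I_A²/I_B².
A: Δ = 2!·14!·2!/19! = 1/348840; Racah Σ t=0..0: t=0:+1/958003200 = 1/958003200; ⇒ 3j(8 2 8; 5 -2 -3)² = 13/969, sgn -1
B: Δ = 2!·14!·2!/19! = 1/348840; Racah Σ t=2..2: t=2:+1/116121600 = 1/116121600; ⇒ 3j(8 2 8; 0 2 -2)² = 7/323, sgn +1
I_A²/I_B² = (13/969)/(7/323) = 13/21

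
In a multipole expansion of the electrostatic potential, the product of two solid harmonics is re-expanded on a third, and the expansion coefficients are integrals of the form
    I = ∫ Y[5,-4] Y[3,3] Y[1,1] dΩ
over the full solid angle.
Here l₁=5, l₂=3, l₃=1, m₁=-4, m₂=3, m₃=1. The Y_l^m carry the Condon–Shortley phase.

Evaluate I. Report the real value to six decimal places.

triangle: need 2≤l₃≤8, have 1; I=0

0.000000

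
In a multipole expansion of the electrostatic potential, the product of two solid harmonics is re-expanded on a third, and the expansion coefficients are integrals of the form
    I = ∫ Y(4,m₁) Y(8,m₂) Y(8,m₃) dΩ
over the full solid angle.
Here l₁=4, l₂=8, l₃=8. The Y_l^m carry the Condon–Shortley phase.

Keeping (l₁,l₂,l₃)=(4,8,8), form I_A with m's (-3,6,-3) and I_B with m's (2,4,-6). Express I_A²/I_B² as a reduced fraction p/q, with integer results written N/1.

54/35

Shared (l₁,l₂,l₃)=(4,8,8): N and (l;000)² cancel in I_A²/I_B².
A: Δ = 4!·4!·12!/21! = 1/185175900; Racah Σ t=3..4: t=3:−1/5748019200 t=4:+1/1045094400 = 1/1277337600; ⇒ 3j(4 8 8; -3 6 -3)² = 9/646, sgn -1
B: Δ = 4!·4!·12!/21! = 1/185175900; Racah Σ t=0..2: t=0:+1/45984153600 t=1:−1/1437004800 t=2:+1/696729600 = 1/1313832960; ⇒ 3j(4 8 8; 2 4 -6)² = 35/3876, sgn +1
I_A²/I_B² = (9/646)/(35/3876) = 54/35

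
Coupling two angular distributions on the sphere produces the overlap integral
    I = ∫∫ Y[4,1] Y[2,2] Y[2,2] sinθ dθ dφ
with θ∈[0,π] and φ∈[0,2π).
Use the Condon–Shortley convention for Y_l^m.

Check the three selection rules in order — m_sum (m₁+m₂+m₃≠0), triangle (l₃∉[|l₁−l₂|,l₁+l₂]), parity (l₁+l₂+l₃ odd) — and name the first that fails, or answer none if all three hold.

m_sum

azimuthal sum: 1 + 2 + 2 = 5  ✗
2 ≤ 2 ≤ 6 (triangle on l)
L = 4 + 2 + 2 = 8 (even)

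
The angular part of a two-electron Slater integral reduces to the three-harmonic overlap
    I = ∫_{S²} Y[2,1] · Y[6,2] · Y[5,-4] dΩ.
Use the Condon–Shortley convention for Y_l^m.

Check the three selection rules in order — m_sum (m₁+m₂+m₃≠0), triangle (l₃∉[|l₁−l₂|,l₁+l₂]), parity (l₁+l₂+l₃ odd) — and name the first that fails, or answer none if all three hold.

Σmᵢ = -1  ✗
l₃∈[|l₁−l₂|,l₁+l₂]=[4,8], have l₃=5
Σlᵢ = 13 ⇒ odd

m_sum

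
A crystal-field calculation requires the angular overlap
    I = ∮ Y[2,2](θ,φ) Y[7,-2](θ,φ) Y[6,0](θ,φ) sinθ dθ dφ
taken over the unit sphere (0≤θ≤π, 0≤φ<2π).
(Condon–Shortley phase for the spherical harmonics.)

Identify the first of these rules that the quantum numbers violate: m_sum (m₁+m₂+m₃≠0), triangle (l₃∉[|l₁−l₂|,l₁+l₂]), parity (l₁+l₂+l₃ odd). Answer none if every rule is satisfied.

parity

azimuthal sum: 2 − 2 + 0 = 0  ✓
5 ≤ 6 ≤ 9 (triangle on l)  ✓
L = 2 + 7 + 6 = 15 (odd)  ✗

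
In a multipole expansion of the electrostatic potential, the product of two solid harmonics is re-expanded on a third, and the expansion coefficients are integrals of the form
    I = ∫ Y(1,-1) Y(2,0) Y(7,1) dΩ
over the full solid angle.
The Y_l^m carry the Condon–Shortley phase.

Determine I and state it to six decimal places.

0.000000

triangle: need 1≤l₃≤3, have 7; I=0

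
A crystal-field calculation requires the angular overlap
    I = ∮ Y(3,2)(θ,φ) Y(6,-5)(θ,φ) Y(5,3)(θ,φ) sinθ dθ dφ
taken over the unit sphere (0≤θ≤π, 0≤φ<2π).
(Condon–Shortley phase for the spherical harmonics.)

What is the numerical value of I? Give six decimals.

Checks pass: Σm=0; 14 even; l₃=5∈[3,9].
(2·3+1)(2·6+1)(2·5+1) = 1001
Δ: 4! 2! 8! / 15! → 1/675675
sum: t=1:−1/8640 t=2:+1/2304 t=3:−1/8640 = 7/34560
3j²(3 6 5; 0 0 0) = Δ·Π!·Σ² = 7/429  (sign -1)
sum: t=0:+1/120960 t=1:−1/483840 = 1/161280
3j²(3 6 5; 2 -5 3) = Δ·Π!·Σ² = 2/91  (sign +1)
combine: 4πI² = 1001·7/429·2/91 = 14/39
take √, sign -1: I = -0.16901560

-0.169016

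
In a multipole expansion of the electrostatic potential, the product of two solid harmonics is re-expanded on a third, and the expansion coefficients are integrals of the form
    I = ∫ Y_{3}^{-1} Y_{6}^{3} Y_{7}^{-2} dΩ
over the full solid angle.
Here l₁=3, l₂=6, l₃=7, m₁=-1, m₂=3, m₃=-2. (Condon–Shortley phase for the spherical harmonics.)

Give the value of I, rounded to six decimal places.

-0.122872

Rules hold: Σm=0, L=16 even, 3≤7≤9.
N = 7·13·15 = 1365
Δ = 2!·4!·10!/17! = 1/2042040
Racah Σ t=0..2: t=0:+1/207360 t=1:−1/57600 t=2:+1/207360 = -1/129600
⇒ 3j(3 6 7; 0 0 0)² = 168/12155, sgn +1
Racah Σ t=0..2: t=0:+1/17418240 t=1:−1/483840 t=2:+1/241920 = 37/17418240
⇒ 3j(3 6 7; -1 3 -2)² = 1369/136136, sgn -1
4πI² = N·(3j₀)²·(3jₘ)² = 86247/454597
I = -1·√(0.189722/4π) = -0.12287224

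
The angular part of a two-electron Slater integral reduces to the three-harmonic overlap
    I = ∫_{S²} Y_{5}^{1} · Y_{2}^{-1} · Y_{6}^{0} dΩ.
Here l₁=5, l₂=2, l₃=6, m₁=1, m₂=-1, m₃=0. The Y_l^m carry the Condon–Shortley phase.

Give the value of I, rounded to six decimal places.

Σlᵢ=13 odd — θ-integrand is odd under cosθ→−cosθ; I=0

0.000000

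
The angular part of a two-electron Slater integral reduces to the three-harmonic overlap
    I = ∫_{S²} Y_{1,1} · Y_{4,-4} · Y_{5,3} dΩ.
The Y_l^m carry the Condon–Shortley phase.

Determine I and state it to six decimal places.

-0.049106

Rules hold: Σm=0, L=10 even, 3≤5≤5.
N = 3·9·11 = 297
Δ = 0!·2!·8!/11! = 1/495
Racah Σ t=0..0: t=0:+1/576 = 1/576
⇒ 3j(1 4 5; 0 0 0)² = 5/99, sgn -1
Racah Σ t=0..0: t=0:+1/80640 = 1/80640
⇒ 3j(1 4 5; 1 -4 3)² = 1/495, sgn +1
4πI² = N·(3j₀)²·(3jₘ)² = 1/33
I = -1·√(0.030303/4π) = -0.04910640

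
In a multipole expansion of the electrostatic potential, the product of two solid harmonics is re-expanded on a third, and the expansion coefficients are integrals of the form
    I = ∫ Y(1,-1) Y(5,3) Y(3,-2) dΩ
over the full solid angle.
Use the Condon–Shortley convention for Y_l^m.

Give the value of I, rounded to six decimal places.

0.000000

triangle: need 4≤l₃≤6, have 3; I=0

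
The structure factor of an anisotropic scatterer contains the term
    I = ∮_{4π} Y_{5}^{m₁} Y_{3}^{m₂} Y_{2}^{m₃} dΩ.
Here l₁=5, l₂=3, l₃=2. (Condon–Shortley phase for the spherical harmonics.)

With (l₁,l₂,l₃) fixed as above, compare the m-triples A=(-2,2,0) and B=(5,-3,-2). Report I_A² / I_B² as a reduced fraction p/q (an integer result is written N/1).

l's match ⇒ only the (l;m) 3-j factors differ between A and B.
A: triangle coeff Δ(5,3,2) = 1/2310; Σ_t [5,5]: t=5:−1/480 = -1/480; (3j)²=3/110 [(5 3 2; -2 2 0)], sign=-1
B: triangle coeff Δ(5,3,2) = 1/2310; Σ_t [0,0]: t=0:+1/17280 = 1/17280; (3j)²=1/11 [(5 3 2; 5 -3 -2)], sign=+1
I_A²/I_B² = (3/110)/(1/11) = 3/10

3/10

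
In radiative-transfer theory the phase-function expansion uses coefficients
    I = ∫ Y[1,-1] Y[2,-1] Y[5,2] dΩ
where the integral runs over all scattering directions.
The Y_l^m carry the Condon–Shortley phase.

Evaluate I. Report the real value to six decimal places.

0.000000

|1−2|≤5≤1+2 violated ⇒ I = 0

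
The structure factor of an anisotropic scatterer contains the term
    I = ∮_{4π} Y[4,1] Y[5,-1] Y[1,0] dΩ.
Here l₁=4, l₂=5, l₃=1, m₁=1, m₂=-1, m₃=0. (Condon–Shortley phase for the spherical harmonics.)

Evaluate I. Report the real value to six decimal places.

Rules hold: Σm=0, L=10 even, 1≤1≤9.
N = 9·11·3 = 297
Δ = 8!·0!·2!/11! = 1/495
Racah Σ t=4..4: t=4:+1/576 = 1/576
⇒ 3j(4 5 1; 0 0 0)² = 5/99, sgn -1
Racah Σ t=3..3: t=3:−1/720 = -1/720
⇒ 3j(4 5 1; 1 -1 0)² = 8/165, sgn +1
4πI² = N·(3j₀)²·(3jₘ)² = 8/11
I = -1·√(0.727273/4π) = -0.24057125

-0.240571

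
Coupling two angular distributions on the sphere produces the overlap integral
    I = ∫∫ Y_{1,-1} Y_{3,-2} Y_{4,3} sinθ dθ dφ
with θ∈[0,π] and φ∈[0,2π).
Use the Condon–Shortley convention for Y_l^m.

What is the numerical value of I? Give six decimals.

-0.282095

Checks pass: Σm=0; 8 even; l₃=4∈[2,4].
(2·1+1)(2·3+1)(2·4+1) = 189
Δ: 0! 2! 6! / 9! → 1/252
sum: t=0:+1/36 = 1/36
3j²(1 3 4; 0 0 0) = Δ·Π!·Σ² = 4/63  (sign +1)
sum: t=0:+1/240 = 1/240
3j²(1 3 4; -1 -2 3) = Δ·Π!·Σ² = 1/12  (sign -1)
combine: 4πI² = 189·4/63·1/12 = 1/1
take √, sign -1: I = -0.28209479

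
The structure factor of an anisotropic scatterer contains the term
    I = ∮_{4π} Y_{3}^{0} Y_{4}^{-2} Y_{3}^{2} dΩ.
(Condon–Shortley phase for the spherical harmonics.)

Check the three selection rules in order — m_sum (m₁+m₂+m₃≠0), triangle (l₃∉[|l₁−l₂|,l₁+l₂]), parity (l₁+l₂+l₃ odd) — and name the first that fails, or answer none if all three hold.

m₁+m₂+m₃ = 0 − 2 + 2 = 0  ✓
triangle: |3−4|=1 ≤ l₃=3 ≤ 3+4=7  ✓
parity: l₁+l₂+l₃ = 10 is even  ✓

none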